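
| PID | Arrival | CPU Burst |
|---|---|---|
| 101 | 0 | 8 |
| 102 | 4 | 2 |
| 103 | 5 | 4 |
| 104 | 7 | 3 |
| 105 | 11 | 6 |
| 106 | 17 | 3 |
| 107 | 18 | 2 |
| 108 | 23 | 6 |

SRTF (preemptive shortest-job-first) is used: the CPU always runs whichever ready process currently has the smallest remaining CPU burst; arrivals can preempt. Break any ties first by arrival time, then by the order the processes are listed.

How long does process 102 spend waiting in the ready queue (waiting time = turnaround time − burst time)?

0

Schedule: | 101 0-4 | 102 4-6 | 101 6-10 | 104 10-13 | 103 13-17 | 106 17-20 | 107 20-22 | 105 22-28 | 108 28-34 |
Completion: 101=10  102=6  103=17  104=13  105=28  106=20  107=22  108=34
Turnaround (C−A): 101=10  102=2  103=12  104=6  105=17  106=3  107=4  108=11
Waiting(102) = turnaround − burst = 2 − 2 = 0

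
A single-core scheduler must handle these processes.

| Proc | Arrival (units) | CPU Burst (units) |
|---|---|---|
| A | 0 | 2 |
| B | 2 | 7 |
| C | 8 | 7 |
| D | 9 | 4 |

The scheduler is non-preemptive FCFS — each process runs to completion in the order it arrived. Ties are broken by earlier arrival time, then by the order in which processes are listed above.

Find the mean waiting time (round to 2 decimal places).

2.00

Timeline: | A 0-2 | B 2-9 | C 9-16 | D 16-20 |
Completion: A=2  B=9  C=16  D=20
Waiting times: A=0, B=0, C=1, D=7
Average waiting = (0+0+1+7) / 4 = 8/4 = 2.00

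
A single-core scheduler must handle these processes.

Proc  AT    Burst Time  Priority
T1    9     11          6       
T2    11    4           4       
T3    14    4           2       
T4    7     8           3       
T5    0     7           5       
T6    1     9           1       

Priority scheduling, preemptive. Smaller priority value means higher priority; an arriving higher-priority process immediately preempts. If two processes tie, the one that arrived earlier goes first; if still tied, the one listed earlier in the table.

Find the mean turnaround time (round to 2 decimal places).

Gantt: | T5 0-1 | T6 1-10 | T4 10-14 | T3 14-18 | T4 18-22 | T2 22-26 | T5 26-32 | T1 32-43 |
Completion: T1=43  T2=26  T3=18  T4=22  T5=32  T6=10
Turnaround times: T1=34, T2=15, T3=4, T4=15, T5=32, T6=9
Average turnaround = (34+15+4+15+32+9) / 6 = 109/6 = 18.17

18.17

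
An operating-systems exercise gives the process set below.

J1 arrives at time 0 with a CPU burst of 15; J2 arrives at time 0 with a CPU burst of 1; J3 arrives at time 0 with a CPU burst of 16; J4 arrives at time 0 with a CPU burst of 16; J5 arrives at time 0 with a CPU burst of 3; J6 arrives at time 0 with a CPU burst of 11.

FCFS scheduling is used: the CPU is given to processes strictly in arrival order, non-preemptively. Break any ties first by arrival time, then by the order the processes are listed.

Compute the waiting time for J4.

Timeline: | J1 0-15 | J2 15-16 | J3 16-32 | J4 32-48 | J5 48-51 | J6 51-62 |
Completion: J1=15  J2=16  J3=32  J4=48  J5=51  J6=62
Waiting(J4) = turnaround − burst = 48 − 16 = 32

32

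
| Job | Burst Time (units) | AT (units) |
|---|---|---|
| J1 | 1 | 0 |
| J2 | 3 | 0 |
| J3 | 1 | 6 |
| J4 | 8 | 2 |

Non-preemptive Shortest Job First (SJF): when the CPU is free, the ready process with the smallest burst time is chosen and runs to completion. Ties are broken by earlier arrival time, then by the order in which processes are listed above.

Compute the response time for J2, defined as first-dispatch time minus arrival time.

Schedule: | J1 0-1 | J2 1-4 | J4 4-12 | J3 12-13 |
Completion: J1=1  J2=4  J3=13  J4=12
Response(J2) = first start − arrival = 1 − 0 = 1

1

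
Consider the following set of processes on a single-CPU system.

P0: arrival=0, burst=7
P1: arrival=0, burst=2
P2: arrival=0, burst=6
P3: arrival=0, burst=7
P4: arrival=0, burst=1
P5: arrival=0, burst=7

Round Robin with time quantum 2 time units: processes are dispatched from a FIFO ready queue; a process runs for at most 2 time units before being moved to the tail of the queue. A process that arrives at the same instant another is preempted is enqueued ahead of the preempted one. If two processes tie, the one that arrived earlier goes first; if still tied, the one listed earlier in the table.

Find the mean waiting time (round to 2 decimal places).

15.50

Timeline: | P0 0-2 | P1 2-4 | P2 4-6 | P3 6-8 | P4 8-9 | P5 9-11 | P0 11-13 | P2 13-15 | P3 15-17 | P5 17-19 | P0 19-21 | P2 21-23 | P3 23-25 | P5 25-27 | P0 27-28 | P3 28-29 | P5 29-30 |
Completion: P0=28  P1=4  P2=23  P3=29  P4=9  P5=30
Turnaround (C−A): P0=28  P1=4  P2=23  P3=29  P4=9  P5=30
Waiting times: P0=21, P1=2, P2=17, P3=22, P4=8, P5=23
Average waiting = (21+2+17+22+8+23) / 6 = 93/6 = 15.50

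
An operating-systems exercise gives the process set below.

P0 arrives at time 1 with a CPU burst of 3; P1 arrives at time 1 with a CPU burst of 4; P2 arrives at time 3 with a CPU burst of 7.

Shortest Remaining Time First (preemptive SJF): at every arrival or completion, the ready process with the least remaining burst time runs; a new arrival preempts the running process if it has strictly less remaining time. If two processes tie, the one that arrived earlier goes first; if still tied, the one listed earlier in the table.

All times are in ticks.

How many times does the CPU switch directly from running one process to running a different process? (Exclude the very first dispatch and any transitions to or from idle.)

Timeline: | idle 0-1 | P0 1-4 | P1 4-8 | P2 8-15 |
Completion: P0=4  P1=8  P2=15

2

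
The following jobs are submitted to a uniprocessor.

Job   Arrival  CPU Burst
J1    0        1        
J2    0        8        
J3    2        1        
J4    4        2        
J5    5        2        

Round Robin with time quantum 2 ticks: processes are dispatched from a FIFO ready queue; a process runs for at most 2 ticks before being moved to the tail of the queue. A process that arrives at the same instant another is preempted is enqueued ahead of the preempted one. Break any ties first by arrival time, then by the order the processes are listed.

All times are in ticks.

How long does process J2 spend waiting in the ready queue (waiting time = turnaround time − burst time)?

6

Timeline: | J1 0-1 | J2 1-3 | J3 3-4 | J2 4-6 | J4 6-8 | J5 8-10 | J2 10-14 |
Completion: J1=1  J2=14  J3=4  J4=8  J5=10
Turnaround (C−A): J1=1  J2=14  J3=2  J4=4  J5=5
Waiting(J2) = turnaround − burst = 14 − 8 = 6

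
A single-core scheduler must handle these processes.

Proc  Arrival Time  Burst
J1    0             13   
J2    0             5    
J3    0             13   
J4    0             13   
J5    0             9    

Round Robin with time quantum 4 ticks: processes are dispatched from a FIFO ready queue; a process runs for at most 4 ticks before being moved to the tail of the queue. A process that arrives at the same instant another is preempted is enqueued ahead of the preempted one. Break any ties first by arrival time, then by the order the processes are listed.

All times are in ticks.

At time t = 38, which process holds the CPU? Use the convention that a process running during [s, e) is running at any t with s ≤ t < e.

J1

Timeline: | J1 0-4 | J2 4-8 | J3 8-12 | J4 12-16 | J5 16-20 | J1 20-24 | J2 24-25 | J3 25-29 | J4 29-33 | J5 33-37 | J1 37-41 | J3 41-45 | J4 45-49 | J5 49-50 | J1 50-51 | J3 51-52 | J4 52-53 |
Completion: J1=51  J2=25  J3=52  J4=53  J5=50
Turnaround (C−A): J1=51  J2=25  J3=52  J4=53  J5=50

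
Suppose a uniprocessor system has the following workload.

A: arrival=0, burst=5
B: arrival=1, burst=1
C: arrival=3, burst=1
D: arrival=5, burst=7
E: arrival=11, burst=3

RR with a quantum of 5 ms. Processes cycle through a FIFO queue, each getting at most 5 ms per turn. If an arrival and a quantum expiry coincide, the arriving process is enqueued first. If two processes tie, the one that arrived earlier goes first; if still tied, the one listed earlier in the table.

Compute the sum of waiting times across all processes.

Schedule: | A 0-5 | B 5-6 | C 6-7 | D 7-12 | E 12-15 | D 15-17 |
Completion: A=5  B=6  C=7  D=17  E=15
Waiting = turnaround − burst: A=0, B=4, C=3, D=5, E=1
Total waiting = 0 + 4 + 3 + 5 + 1 = 13

13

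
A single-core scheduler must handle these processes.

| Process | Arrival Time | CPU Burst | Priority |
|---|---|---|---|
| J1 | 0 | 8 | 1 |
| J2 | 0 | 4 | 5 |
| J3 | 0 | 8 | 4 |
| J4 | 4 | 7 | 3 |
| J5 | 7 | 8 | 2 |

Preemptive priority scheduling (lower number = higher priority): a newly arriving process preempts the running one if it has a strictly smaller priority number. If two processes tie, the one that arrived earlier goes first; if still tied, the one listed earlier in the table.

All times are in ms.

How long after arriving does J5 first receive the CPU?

1

Gantt: | J1 0-8 | J5 8-16 | J4 16-23 | J3 23-31 | J2 31-35 |
Completion: J1=8  J2=35  J3=31  J4=23  J5=16
Turnaround (C−A): J1=8  J2=35  J3=31  J4=19  J5=9
Response(J5) = first start − arrival = 8 − 7 = 1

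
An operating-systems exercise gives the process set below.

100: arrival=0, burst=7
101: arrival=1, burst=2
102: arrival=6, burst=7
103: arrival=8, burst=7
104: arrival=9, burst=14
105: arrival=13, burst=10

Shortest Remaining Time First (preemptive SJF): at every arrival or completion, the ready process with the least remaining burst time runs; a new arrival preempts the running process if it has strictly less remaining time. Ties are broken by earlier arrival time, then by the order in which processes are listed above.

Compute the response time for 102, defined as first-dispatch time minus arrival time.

3

Gantt: | 100 0-1 | 101 1-3 | 100 3-9 | 102 9-16 | 103 16-23 | 105 23-33 | 104 33-47 |
Completion: 100=9  101=3  102=16  103=23  104=47  105=33
Turnaround (C−A): 100=9  101=2  102=10  103=15  104=38  105=20
Response(102) = first start − arrival = 9 − 6 = 3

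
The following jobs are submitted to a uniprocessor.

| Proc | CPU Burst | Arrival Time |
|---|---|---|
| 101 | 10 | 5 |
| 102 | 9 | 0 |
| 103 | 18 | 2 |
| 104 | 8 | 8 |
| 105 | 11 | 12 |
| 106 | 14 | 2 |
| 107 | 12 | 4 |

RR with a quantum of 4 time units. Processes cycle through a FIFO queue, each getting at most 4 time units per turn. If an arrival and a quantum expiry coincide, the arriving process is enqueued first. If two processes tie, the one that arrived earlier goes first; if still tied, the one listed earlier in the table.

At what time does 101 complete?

71

Timeline: | 102 0-4 | 103 4-8 | 106 8-12 | 107 12-16 | 102 16-20 | 101 20-24 | 104 24-28 | 103 28-32 | 105 32-36 | 106 36-40 | 107 40-44 | 102 44-45 | 101 45-49 | 104 49-53 | 103 53-57 | 105 57-61 | 106 61-65 | 107 65-69 | 101 69-71 | 103 71-75 | 105 75-78 | 106 78-80 | 103 80-82 |
Completion: 101=71  102=45  103=82  104=53  105=78  106=80  107=69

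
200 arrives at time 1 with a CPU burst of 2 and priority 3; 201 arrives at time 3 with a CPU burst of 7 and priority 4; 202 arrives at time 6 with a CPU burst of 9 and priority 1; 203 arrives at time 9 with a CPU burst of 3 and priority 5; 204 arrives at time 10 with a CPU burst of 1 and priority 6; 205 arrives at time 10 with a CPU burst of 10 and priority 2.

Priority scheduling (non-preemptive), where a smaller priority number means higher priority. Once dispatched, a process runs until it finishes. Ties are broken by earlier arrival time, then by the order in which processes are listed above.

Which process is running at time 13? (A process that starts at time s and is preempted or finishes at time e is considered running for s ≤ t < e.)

202

Schedule: | idle 0-1 | 200 1-3 | 201 3-10 | 202 10-19 | 205 19-29 | 203 29-32 | 204 32-33 |
Completion: 200=3  201=10  202=19  203=32  204=33  205=29
Turnaround (C−A): 200=2  201=7  202=13  203=23  204=23  205=19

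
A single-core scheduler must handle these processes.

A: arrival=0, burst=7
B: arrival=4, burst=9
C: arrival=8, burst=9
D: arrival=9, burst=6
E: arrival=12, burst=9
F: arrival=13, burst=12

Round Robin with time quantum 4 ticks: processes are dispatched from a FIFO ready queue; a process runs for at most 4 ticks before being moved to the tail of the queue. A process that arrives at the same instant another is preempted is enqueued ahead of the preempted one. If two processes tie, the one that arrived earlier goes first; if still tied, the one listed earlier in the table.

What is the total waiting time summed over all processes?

Schedule: | A 0-4 | B 4-8 | A 8-11 | C 11-15 | B 15-19 | D 19-23 | E 23-27 | F 27-31 | C 31-35 | B 35-36 | D 36-38 | E 38-42 | F 42-46 | C 46-47 | E 47-48 | F 48-52 |
Completion: A=11  B=36  C=47  D=38  E=48  F=52
Turnaround (C−A): A=11  B=32  C=39  D=29  E=36  F=39
Waiting = turnaround − burst: A=4, B=23, C=30, D=23, E=27, F=27
Total waiting = 4 + 23 + 30 + 23 + 27 + 27 = 134

134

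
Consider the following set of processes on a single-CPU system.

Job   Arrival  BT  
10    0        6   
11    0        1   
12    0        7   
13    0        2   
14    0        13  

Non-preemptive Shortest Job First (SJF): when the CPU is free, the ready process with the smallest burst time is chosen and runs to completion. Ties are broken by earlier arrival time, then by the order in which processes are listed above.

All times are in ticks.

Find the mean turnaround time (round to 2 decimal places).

11.60

Schedule: | 11 0-1 | 13 1-3 | 10 3-9 | 12 9-16 | 14 16-29 |
Completion: 10=9  11=1  12=16  13=3  14=29
Turnaround times: 10=9, 11=1, 12=16, 13=3, 14=29
Average turnaround = (9+1+16+3+29) / 5 = 58/5 = 11.60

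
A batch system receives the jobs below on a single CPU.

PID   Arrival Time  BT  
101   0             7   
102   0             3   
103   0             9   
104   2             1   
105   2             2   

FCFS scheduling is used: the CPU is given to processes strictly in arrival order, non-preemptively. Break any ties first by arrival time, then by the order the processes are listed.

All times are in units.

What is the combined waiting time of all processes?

52

Timeline: | 101 0-7 | 102 7-10 | 103 10-19 | 104 19-20 | 105 20-22 |
Completion: 101=7  102=10  103=19  104=20  105=22
Waiting = turnaround − burst: 101=0, 102=7, 103=10, 104=17, 105=18
Total waiting = 0 + 7 + 10 + 17 + 18 = 52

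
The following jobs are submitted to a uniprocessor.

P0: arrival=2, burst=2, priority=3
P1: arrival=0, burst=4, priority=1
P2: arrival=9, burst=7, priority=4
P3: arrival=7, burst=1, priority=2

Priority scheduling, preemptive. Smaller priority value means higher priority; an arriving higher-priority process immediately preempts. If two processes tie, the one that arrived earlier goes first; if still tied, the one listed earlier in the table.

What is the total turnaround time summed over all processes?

16

Gantt: | P1 0-4 | P0 4-6 | idle 6-7 | P3 7-8 | idle 8-9 | P2 9-16 |
Completion: P0=6  P1=4  P2=16  P3=8
Turnaround = completion − arrival: P0=4, P1=4, P2=7, P3=1
Total turnaround = 4 + 4 + 7 + 1 = 16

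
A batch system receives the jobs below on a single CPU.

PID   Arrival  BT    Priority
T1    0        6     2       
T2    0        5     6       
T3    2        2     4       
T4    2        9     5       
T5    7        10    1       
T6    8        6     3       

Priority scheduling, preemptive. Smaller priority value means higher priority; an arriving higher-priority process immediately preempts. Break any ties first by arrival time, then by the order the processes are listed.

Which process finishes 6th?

T2

Timeline: | T1 0-6 | T3 6-7 | T5 7-17 | T6 17-23 | T3 23-24 | T4 24-33 | T2 33-38 |
Completion: T1=6  T2=38  T3=24  T4=33  T5=17  T6=23
Finish order: T1 → T5 → T6 → T3 → T4 → T2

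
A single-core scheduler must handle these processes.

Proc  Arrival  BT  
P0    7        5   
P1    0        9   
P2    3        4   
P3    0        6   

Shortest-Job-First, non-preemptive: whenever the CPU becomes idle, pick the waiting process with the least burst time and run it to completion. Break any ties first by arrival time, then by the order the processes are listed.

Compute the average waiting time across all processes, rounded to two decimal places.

5.25

Schedule: | P3 0-6 | P2 6-10 | P0 10-15 | P1 15-24 |
Completion: P0=15  P1=24  P2=10  P3=6
Waiting times: P0=3, P1=15, P2=3, P3=0
Average waiting = (3+15+3+0) / 4 = 21/4 = 5.25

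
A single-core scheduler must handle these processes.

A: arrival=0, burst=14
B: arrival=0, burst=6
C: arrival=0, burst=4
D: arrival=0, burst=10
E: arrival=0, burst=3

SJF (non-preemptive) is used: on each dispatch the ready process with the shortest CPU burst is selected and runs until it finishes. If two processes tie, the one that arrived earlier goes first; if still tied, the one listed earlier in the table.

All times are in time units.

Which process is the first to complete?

E

Gantt: | E 0-3 | C 3-7 | B 7-13 | D 13-23 | A 23-37 |
Completion: A=37  B=13  C=7  D=23  E=3
Finish order: E → C → B → D → A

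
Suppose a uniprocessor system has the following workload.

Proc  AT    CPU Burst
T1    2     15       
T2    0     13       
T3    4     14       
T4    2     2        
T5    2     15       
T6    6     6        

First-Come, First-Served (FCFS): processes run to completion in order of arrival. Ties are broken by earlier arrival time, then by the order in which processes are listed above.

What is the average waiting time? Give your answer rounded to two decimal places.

26.50

Schedule: | T2 0-13 | T1 13-28 | T4 28-30 | T5 30-45 | T3 45-59 | T6 59-65 |
Completion: T1=28  T2=13  T3=59  T4=30  T5=45  T6=65
Turnaround (C−A): T1=26  T2=13  T3=55  T4=28  T5=43  T6=59
Waiting times: T1=11, T2=0, T3=41, T4=26, T5=28, T6=53
Average waiting = (11+0+41+26+28+53) / 6 = 159/6 = 26.50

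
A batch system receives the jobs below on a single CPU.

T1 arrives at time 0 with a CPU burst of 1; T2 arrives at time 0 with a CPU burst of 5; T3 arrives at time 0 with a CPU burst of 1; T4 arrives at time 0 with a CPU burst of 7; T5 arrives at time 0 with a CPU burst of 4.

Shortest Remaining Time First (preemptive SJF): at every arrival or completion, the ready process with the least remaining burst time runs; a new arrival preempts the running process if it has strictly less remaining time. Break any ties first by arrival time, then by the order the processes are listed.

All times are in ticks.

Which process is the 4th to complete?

Timeline: | T1 0-1 | T3 1-2 | T5 2-6 | T2 6-11 | T4 11-18 |
Completion: T1=1  T2=11  T3=2  T4=18  T5=6
Turnaround (C−A): T1=1  T2=11  T3=2  T4=18  T5=6
Finish order: T1 → T3 → T5 → T2 → T4

T2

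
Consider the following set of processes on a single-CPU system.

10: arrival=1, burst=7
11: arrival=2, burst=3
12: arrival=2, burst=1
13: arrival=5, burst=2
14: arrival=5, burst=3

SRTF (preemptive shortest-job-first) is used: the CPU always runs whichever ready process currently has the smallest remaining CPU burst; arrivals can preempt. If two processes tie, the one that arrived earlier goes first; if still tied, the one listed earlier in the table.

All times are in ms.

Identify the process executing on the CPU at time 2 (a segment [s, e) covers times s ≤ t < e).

12

Gantt: | idle 0-1 | 10 1-2 | 12 2-3 | 11 3-6 | 13 6-8 | 14 8-11 | 10 11-17 |
Completion: 10=17  11=6  12=3  13=8  14=11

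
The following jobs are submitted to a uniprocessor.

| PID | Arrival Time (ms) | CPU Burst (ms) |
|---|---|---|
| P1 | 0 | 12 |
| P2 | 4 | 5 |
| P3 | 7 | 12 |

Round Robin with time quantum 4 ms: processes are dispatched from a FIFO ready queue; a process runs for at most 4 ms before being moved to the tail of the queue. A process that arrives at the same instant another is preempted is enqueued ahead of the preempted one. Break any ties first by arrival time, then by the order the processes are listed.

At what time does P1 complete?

21

Timeline: | P1 0-4 | P2 4-8 | P1 8-12 | P3 12-16 | P2 16-17 | P1 17-21 | P3 21-29 |
Completion: P1=21  P2=17  P3=29
Turnaround (C−A): P1=21  P2=13  P3=22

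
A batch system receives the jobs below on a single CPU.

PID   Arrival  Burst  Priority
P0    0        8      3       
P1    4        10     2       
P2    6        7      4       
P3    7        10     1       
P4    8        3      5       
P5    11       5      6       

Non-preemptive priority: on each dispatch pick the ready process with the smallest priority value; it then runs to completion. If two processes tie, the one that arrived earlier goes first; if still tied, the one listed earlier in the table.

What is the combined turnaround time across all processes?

134

Timeline: | P0 0-8 | P3 8-18 | P1 18-28 | P2 28-35 | P4 35-38 | P5 38-43 |
Completion: P0=8  P1=28  P2=35  P3=18  P4=38  P5=43
Turnaround = completion − arrival: P0=8, P1=24, P2=29, P3=11, P4=30, P5=32
Total turnaround = 8 + 24 + 29 + 11 + 30 + 32 = 134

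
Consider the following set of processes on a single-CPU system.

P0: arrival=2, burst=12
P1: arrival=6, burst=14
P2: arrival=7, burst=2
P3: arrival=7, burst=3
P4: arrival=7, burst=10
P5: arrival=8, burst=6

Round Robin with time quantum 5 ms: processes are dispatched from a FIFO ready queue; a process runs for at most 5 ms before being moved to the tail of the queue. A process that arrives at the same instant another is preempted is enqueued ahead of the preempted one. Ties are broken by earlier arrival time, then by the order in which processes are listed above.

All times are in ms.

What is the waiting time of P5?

31

Timeline: | idle 0-2 | P0 2-7 | P1 7-12 | P2 12-14 | P3 14-17 | P4 17-22 | P0 22-27 | P5 27-32 | P1 32-37 | P4 37-42 | P0 42-44 | P5 44-45 | P1 45-49 |
Completion: P0=44  P1=49  P2=14  P3=17  P4=42  P5=45
Waiting(P5) = turnaround − burst = 37 − 6 = 31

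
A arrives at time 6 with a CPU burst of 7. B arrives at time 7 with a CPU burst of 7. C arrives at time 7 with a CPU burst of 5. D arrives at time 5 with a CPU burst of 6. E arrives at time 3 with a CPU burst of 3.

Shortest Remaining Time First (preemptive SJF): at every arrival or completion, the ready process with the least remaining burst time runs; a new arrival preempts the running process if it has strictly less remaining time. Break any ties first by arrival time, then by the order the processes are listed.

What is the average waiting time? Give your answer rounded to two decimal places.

6.80

Gantt: | idle 0-3 | E 3-6 | D 6-12 | C 12-17 | A 17-24 | B 24-31 |
Completion: A=24  B=31  C=17  D=12  E=6
Waiting times: A=11, B=17, C=5, D=1, E=0
Average waiting = (11+17+5+1+0) / 5 = 34/5 = 6.80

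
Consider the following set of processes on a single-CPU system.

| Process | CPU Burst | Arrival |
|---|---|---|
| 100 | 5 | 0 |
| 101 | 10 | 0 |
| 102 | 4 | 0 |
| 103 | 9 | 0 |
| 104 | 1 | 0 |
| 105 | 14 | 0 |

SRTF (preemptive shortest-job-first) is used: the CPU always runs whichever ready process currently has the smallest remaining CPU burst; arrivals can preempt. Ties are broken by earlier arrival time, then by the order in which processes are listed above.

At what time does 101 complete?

29

Timeline: | 104 0-1 | 102 1-5 | 100 5-10 | 103 10-19 | 101 19-29 | 105 29-43 |
Completion: 100=10  101=29  102=5  103=19  104=1  105=43
Turnaround (C−A): 100=10  101=29  102=5  103=19  104=1  105=43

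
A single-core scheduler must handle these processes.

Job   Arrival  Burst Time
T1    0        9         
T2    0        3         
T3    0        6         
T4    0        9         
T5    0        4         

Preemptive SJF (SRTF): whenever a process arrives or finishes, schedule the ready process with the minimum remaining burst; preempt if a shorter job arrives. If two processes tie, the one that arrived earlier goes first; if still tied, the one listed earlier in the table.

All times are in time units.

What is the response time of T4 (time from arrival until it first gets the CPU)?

22

Schedule: | T2 0-3 | T5 3-7 | T3 7-13 | T1 13-22 | T4 22-31 |
Completion: T1=22  T2=3  T3=13  T4=31  T5=7
Response(T4) = first start − arrival = 22 − 0 = 22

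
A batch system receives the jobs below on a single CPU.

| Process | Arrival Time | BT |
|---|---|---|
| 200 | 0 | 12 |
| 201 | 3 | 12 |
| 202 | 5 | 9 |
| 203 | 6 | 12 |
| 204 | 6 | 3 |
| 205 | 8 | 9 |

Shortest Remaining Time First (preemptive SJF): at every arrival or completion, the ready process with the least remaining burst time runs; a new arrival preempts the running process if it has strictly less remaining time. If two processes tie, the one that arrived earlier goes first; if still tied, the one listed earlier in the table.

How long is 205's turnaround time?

25

Gantt: | 200 0-6 | 204 6-9 | 200 9-15 | 202 15-24 | 205 24-33 | 201 33-45 | 203 45-57 |
Completion: 200=15  201=45  202=24  203=57  204=9  205=33
Turnaround (C−A): 200=15  201=42  202=19  203=51  204=3  205=25
Turnaround(205) = completion − arrival = 33 − 8 = 25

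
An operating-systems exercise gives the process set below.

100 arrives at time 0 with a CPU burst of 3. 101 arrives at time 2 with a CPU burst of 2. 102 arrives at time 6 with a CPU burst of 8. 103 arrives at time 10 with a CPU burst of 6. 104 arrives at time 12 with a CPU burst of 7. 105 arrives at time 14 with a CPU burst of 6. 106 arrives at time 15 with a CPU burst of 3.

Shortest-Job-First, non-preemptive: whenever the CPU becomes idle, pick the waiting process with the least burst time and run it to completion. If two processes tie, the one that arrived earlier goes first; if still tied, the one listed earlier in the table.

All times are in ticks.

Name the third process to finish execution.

102

Schedule: | 100 0-3 | 101 3-5 | idle 5-6 | 102 6-14 | 103 14-20 | 106 20-23 | 105 23-29 | 104 29-36 |
Completion: 100=3  101=5  102=14  103=20  104=36  105=29  106=23
Turnaround (C−A): 100=3  101=3  102=8  103=10  104=24  105=15  106=8
Finish order: 100 → 101 → 102 → 103 → 106 → 105 → 104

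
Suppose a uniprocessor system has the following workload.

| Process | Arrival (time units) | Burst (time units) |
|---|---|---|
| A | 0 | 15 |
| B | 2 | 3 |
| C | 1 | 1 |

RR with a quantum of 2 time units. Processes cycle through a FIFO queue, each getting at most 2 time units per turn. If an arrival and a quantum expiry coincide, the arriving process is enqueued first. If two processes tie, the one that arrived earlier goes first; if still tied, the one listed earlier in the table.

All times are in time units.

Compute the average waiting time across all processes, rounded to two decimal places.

Gantt: | A 0-2 | C 2-3 | B 3-5 | A 5-7 | B 7-8 | A 8-19 |
Completion: A=19  B=8  C=3
Turnaround (C−A): A=19  B=6  C=2
Waiting times: A=4, B=3, C=1
Average waiting = (4+3+1) / 3 = 8/3 = 2.67

2.67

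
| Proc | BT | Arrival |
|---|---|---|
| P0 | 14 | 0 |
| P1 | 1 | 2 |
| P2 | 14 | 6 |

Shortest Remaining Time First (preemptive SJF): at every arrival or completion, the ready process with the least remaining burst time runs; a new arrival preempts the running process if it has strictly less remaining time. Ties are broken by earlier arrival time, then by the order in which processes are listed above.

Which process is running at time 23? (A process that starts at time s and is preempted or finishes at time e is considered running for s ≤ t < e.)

P2

Gantt: | P0 0-2 | P1 2-3 | P0 3-15 | P2 15-29 |
Completion: P0=15  P1=3  P2=29
Turnaround (C−A): P0=15  P1=1  P2=23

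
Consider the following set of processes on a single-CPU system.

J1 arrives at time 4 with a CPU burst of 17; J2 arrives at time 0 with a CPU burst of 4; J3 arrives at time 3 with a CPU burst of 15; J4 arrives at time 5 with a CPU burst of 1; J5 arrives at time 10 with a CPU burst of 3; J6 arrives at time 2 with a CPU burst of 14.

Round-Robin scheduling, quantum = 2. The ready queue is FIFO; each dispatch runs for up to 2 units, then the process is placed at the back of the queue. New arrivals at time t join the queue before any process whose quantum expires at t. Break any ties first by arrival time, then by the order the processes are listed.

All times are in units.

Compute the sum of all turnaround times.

Gantt: | J2 0-2 | J6 2-4 | J2 4-6 | J3 6-8 | J1 8-10 | J6 10-12 | J4 12-13 | J3 13-15 | J5 15-17 | J1 17-19 | J6 19-21 | J3 21-23 | J5 23-24 | J1 24-26 | J6 26-28 | J3 28-30 | J1 30-32 | J6 32-34 | J3 34-36 | J1 36-38 | J6 38-40 | J3 40-42 | J1 42-44 | J6 44-46 | J3 46-48 | J1 48-50 | J3 50-51 | J1 51-54 |
Completion: J1=54  J2=6  J3=51  J4=13  J5=24  J6=46
Turnaround = completion − arrival: J1=50, J2=6, J3=48, J4=8, J5=14, J6=44
Total turnaround = 50 + 6 + 48 + 8 + 14 + 44 = 170

170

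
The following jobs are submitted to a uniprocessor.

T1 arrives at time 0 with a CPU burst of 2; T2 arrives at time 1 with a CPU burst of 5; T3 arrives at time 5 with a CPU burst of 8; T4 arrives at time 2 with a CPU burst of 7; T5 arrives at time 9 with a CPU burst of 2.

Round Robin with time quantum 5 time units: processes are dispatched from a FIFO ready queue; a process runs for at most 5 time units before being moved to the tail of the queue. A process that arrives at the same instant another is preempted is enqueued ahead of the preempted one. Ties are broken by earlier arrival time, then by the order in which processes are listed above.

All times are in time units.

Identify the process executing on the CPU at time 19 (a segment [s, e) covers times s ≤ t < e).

T4

Timeline: | T1 0-2 | T2 2-7 | T4 7-12 | T3 12-17 | T5 17-19 | T4 19-21 | T3 21-24 |
Completion: T1=2  T2=7  T3=24  T4=21  T5=19
Turnaround (C−A): T1=2  T2=6  T3=19  T4=19  T5=10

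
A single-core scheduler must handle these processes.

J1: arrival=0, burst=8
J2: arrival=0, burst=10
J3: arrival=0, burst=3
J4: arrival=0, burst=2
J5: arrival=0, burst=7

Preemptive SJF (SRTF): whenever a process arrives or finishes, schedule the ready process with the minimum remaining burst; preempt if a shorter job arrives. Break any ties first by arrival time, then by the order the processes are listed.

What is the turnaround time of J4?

2

Timeline: | J4 0-2 | J3 2-5 | J5 5-12 | J1 12-20 | J2 20-30 |
Completion: J1=20  J2=30  J3=5  J4=2  J5=12
Turnaround (C−A): J1=20  J2=30  J3=5  J4=2  J5=12
Turnaround(J4) = completion − arrival = 2 − 0 = 2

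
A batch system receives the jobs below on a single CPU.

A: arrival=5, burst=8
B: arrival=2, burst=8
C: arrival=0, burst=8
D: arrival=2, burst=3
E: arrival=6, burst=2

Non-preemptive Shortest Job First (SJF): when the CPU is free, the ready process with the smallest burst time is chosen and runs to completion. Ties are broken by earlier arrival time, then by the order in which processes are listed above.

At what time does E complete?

Schedule: | C 0-8 | E 8-10 | D 10-13 | B 13-21 | A 21-29 |
Completion: A=29  B=21  C=8  D=13  E=10
Turnaround (C−A): A=24  B=19  C=8  D=11  E=4

10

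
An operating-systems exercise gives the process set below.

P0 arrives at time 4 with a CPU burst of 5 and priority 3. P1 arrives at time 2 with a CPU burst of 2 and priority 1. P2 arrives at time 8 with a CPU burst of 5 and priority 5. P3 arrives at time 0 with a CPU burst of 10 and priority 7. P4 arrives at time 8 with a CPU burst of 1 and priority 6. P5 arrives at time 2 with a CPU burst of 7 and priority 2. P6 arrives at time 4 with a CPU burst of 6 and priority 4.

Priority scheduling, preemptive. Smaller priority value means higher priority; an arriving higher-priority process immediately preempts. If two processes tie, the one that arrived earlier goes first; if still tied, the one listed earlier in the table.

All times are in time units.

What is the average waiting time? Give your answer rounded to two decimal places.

11.43

Timeline: | P3 0-2 | P1 2-4 | P5 4-11 | P0 11-16 | P6 16-22 | P2 22-27 | P4 27-28 | P3 28-36 |
Completion: P0=16  P1=4  P2=27  P3=36  P4=28  P5=11  P6=22
Waiting times: P0=7, P1=0, P2=14, P3=26, P4=19, P5=2, P6=12
Average waiting = (7+0+14+26+19+2+12) / 7 = 80/7 = 11.43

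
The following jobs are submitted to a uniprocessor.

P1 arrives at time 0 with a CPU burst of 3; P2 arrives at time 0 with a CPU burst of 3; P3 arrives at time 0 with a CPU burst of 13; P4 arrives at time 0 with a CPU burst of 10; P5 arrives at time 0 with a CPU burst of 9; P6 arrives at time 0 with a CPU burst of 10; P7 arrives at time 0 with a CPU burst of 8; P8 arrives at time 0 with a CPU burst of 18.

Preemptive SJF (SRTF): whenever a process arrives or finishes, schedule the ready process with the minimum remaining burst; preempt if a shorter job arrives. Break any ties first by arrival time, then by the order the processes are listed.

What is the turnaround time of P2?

Gantt: | P1 0-3 | P2 3-6 | P7 6-14 | P5 14-23 | P4 23-33 | P6 33-43 | P3 43-56 | P8 56-74 |
Completion: P1=3  P2=6  P3=56  P4=33  P5=23  P6=43  P7=14  P8=74
Turnaround (C−A): P1=3  P2=6  P3=56  P4=33  P5=23  P6=43  P7=14  P8=74
Turnaround(P2) = completion − arrival = 6 − 0 = 6

6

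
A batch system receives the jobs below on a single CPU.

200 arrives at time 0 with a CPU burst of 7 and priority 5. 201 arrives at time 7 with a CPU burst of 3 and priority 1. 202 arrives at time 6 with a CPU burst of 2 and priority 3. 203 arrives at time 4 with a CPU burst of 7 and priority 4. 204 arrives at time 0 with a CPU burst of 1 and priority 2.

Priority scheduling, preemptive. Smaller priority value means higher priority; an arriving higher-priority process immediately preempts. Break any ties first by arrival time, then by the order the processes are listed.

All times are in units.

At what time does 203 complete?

16

Timeline: | 204 0-1 | 200 1-4 | 203 4-6 | 202 6-7 | 201 7-10 | 202 10-11 | 203 11-16 | 200 16-20 |
Completion: 200=20  201=10  202=11  203=16  204=1
Turnaround (C−A): 200=20  201=3  202=5  203=12  204=1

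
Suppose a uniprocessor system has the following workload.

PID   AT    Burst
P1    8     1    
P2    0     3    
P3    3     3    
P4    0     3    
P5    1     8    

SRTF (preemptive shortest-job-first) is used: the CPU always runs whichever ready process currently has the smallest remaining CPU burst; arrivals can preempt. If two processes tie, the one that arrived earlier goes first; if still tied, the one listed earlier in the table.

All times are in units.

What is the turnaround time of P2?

3

Gantt: | P2 0-3 | P4 3-6 | P3 6-9 | P1 9-10 | P5 10-18 |
Completion: P1=10  P2=3  P3=9  P4=6  P5=18
Turnaround(P2) = completion − arrival = 3 − 0 = 3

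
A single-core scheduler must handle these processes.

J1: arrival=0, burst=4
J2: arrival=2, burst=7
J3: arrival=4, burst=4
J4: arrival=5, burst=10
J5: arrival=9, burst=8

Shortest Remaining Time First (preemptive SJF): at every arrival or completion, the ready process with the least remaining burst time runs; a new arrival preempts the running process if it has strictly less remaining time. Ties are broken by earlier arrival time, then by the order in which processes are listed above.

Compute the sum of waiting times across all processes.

Schedule: | J1 0-4 | J3 4-8 | J2 8-15 | J5 15-23 | J4 23-33 |
Completion: J1=4  J2=15  J3=8  J4=33  J5=23
Waiting = turnaround − burst: J1=0, J2=6, J3=0, J4=18, J5=6
Total waiting = 0 + 6 + 0 + 18 + 6 = 30

30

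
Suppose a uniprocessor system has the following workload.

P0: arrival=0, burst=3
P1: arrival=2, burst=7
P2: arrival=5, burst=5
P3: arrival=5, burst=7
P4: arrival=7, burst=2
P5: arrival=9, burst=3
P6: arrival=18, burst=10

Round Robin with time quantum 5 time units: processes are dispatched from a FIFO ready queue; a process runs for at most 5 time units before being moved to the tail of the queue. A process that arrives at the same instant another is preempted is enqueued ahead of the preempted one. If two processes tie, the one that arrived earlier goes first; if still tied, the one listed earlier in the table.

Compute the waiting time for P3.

Timeline: | P0 0-3 | P1 3-8 | P2 8-13 | P3 13-18 | P4 18-20 | P1 20-22 | P5 22-25 | P6 25-30 | P3 30-32 | P6 32-37 |
Completion: P0=3  P1=22  P2=13  P3=32  P4=20  P5=25  P6=37
Turnaround (C−A): P0=3  P1=20  P2=8  P3=27  P4=13  P5=16  P6=19
Waiting(P3) = turnaround − burst = 27 − 7 = 20

20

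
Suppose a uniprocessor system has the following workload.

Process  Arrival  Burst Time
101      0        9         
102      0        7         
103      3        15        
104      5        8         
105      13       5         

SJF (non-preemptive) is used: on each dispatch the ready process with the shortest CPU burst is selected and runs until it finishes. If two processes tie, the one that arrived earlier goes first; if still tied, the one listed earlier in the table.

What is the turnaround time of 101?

Timeline: | 102 0-7 | 104 7-15 | 105 15-20 | 101 20-29 | 103 29-44 |
Completion: 101=29  102=7  103=44  104=15  105=20
Turnaround (C−A): 101=29  102=7  103=41  104=10  105=7
Turnaround(101) = completion − arrival = 29 − 0 = 29

29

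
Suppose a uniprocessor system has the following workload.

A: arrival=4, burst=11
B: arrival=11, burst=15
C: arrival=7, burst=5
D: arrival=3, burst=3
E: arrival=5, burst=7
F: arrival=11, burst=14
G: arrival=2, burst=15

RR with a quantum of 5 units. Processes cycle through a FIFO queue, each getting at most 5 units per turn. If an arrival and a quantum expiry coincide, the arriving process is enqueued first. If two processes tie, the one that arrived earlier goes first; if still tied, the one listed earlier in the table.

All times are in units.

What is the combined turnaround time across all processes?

294

Schedule: | idle 0-2 | G 2-7 | D 7-10 | A 10-15 | E 15-20 | C 20-25 | G 25-30 | B 30-35 | F 35-40 | A 40-45 | E 45-47 | G 47-52 | B 52-57 | F 57-62 | A 62-63 | B 63-68 | F 68-72 |
Completion: A=63  B=68  C=25  D=10  E=47  F=72  G=52
Turnaround (C−A): A=59  B=57  C=18  D=7  E=42  F=61  G=50
Turnaround = completion − arrival: A=59, B=57, C=18, D=7, E=42, F=61, G=50
Total turnaround = 59 + 57 + 18 + 7 + 42 + 61 + 50 = 294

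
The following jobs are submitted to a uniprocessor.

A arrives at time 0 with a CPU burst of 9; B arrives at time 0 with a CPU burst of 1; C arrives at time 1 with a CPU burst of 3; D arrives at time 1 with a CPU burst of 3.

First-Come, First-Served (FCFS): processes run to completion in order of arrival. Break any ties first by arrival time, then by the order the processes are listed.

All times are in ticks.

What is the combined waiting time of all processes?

30

Timeline: | A 0-9 | B 9-10 | C 10-13 | D 13-16 |
Completion: A=9  B=10  C=13  D=16
Turnaround (C−A): A=9  B=10  C=12  D=15
Waiting = turnaround − burst: A=0, B=9, C=9, D=12
Total waiting = 0 + 9 + 9 + 12 = 30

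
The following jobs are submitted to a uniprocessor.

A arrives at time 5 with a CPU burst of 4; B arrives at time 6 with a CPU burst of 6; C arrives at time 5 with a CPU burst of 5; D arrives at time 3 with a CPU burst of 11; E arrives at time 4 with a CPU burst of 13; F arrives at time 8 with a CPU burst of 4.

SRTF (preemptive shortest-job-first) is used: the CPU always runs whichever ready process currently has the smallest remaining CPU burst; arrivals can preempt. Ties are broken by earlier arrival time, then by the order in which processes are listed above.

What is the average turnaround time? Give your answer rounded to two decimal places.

Timeline: | idle 0-3 | D 3-5 | A 5-9 | F 9-13 | C 13-18 | B 18-24 | D 24-33 | E 33-46 |
Completion: A=9  B=24  C=18  D=33  E=46  F=13
Turnaround (C−A): A=4  B=18  C=13  D=30  E=42  F=5
Turnaround times: A=4, B=18, C=13, D=30, E=42, F=5
Average turnaround = (4+18+13+30+42+5) / 6 = 112/6 = 18.67

18.67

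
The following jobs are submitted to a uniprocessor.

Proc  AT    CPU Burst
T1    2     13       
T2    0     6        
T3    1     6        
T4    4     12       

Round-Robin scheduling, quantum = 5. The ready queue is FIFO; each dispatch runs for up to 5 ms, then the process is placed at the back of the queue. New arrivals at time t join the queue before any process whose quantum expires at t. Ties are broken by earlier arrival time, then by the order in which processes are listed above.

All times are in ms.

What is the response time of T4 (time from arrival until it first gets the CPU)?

Schedule: | T2 0-5 | T3 5-10 | T1 10-15 | T4 15-20 | T2 20-21 | T3 21-22 | T1 22-27 | T4 27-32 | T1 32-35 | T4 35-37 |
Completion: T1=35  T2=21  T3=22  T4=37
Turnaround (C−A): T1=33  T2=21  T3=21  T4=33
Response(T4) = first start − arrival = 15 − 4 = 11

11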